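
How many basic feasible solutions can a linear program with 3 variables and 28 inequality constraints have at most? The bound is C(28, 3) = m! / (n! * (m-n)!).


Each vertex corresponds to some choice of n active constraints out of m, so the number of vertices is at most C(m, n) = m! / (n!(m-n)!).
m = 28, n = 3
Numerator: 28 * 27 * 26
Denominator: 3! = 6
C(28, 3) = 3276


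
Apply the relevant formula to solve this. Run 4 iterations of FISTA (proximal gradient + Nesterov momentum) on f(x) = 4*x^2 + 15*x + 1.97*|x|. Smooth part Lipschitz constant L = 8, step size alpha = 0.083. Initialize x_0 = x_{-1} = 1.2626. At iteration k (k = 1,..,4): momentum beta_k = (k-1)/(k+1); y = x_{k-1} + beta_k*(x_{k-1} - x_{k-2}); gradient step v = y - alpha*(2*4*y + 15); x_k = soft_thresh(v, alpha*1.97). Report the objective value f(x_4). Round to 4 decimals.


FISTA on f(x) = 4*x^2 + 15*x + 1.97*|x|
L = 8, alpha = 0.083
Iteration 1: beta = 0.0, y = 1.2626 + 0.0*(1.2626 - 1.2626) = 1.2626
  grad(y) = 25.1008, v = y - alpha*grad = -0.8208
  prox(v) = soft_thresh(-0.8208, 0.1635) = -0.6573
Iteration 2: beta = 0.3333, y = -0.6573 + 0.3333*(-0.6573 - 1.2626) = -1.2972
  grad(y) = 4.6223, v = y - alpha*grad = -1.6809
  prox(v) = soft_thresh(-1.6809, 0.1635) = -1.5174
Iteration 3: beta = 0.5, y = -1.5174 + 0.5*(-1.5174 + 0.6573) = -1.9474
  grad(y) = -0.5792, v = y - alpha*grad = -1.8993
  prox(v) = soft_thresh(-1.8993, 0.1635) = -1.7358
Iteration 4: beta = 0.6, y = -1.7358 + 0.6*(-1.7358 + 1.5174) = -1.8669
  grad(y) = 0.0648, v = y - alpha*grad = -1.8723
  prox(v) = soft_thresh(-1.8723, 0.1635) = -1.7088
f(x_4) = 4*(-1.7088)^2 + 15*(-1.7088) + 1.97*|-1.7088| = -10.5857


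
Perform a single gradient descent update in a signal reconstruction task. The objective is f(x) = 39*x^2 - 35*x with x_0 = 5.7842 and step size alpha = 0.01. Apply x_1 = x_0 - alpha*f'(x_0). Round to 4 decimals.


We compute the gradient at x_0 and apply the update.
f'(x) = 78*x - 35
f'(5.7842) = 78*5.7842 - 35 = 416.1676
x_1 = 5.7842 - 0.01*416.1676 = 1.6225


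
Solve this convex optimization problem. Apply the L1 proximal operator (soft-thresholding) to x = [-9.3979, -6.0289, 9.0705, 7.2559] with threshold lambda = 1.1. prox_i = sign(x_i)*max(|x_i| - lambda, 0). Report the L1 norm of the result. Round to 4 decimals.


Soft-thresholding with lambda = 1.1:
prox(-9.3979) = sign(-9.3979)*max(|-9.3979| - 1.1, 0) = -8.2979
prox(-6.0289) = sign(-6.0289)*max(|-6.0289| - 1.1, 0) = -4.9289
prox(9.0705) = sign(9.0705)*max(|9.0705| - 1.1, 0) = 7.9705
prox(7.2559) = sign(7.2559)*max(|7.2559| - 1.1, 0) = 6.1559
prox(x) = [-8.2979, -4.9289, 7.9705, 6.1559]
||prox(x)||_1 = 8.2979 + 4.9289 + 7.9705 + 6.1559 = 27.3532


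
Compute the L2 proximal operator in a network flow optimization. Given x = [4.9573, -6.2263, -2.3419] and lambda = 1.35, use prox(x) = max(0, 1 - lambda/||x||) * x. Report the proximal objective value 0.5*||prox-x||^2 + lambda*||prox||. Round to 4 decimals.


Step 1: Compute ||x||.
||x|| = 8.2962
Step 2: Compute scaling factor.
scale = max(0, 1 - 1.35/8.2962) = 0.8373
Step 3: prox(x) = [4.1506, -5.2131, -1.9608]
||prox(x)|| = 6.9462
Step 4: Proximal objective.
0.5*||prox-x||^2 = 0.9113
lambda*||prox|| = 9.3774
Total = 10.2886


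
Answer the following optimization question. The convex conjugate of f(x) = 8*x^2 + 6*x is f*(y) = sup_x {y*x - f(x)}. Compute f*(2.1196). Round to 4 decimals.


f*(y) = sup_x {y*x - a*x^2 - b*x} = sup_x {(y-b)*x - a*x^2}
FOC: (y - b) - 2a*x = 0 => x* = (y - b)/(2a)
x* = (2.1196 - 6)/(2*8) = -0.2425
f*(2.1196) = (y-b)^2/(4a) = (2.1196 - 6)^2/(4*8)
= 15.0575/32 = 0.4705


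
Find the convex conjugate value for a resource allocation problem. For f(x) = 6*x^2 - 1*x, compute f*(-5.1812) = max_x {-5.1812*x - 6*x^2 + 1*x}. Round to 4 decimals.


f*(y) = sup_x {y*x - a*x^2 - b*x} = sup_x {(y-b)*x - a*x^2}
FOC: (y - b) - 2a*x = 0 => x* = (y - b)/(2a)
x* = (-5.1812 + 1)/(2*6) = -0.3484
f*(-5.1812) = (y-b)^2/(4a) = (-5.1812 + 1)^2/(4*6)
= 17.4824/24 = 0.7284


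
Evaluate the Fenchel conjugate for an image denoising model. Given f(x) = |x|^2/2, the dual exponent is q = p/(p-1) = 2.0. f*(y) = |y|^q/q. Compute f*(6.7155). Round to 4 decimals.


The conjugate exponent q satisfies 1/p + 1/q = 1.
p = 2, so q = 2/(2 - 1) = 2.0
|y|^q = 6.7155^2.0 = 45.0979
f*(6.7155) = 45.0979 / 2.0 = 22.549


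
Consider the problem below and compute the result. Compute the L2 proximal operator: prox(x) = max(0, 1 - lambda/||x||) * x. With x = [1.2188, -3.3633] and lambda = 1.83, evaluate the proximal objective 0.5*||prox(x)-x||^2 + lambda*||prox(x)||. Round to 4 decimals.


Step 1: Compute ||x||.
||x|| = 3.5773
Step 2: Compute scaling factor.
scale = max(0, 1 - 1.83/3.5773) = 0.4884
Step 3: prox(x) = [0.5953, -1.6428]
||prox(x)|| = 1.7473
Step 4: Proximal objective.
0.5*||prox-x||^2 = 1.6745
lambda*||prox|| = 3.1976
Total = 4.8721


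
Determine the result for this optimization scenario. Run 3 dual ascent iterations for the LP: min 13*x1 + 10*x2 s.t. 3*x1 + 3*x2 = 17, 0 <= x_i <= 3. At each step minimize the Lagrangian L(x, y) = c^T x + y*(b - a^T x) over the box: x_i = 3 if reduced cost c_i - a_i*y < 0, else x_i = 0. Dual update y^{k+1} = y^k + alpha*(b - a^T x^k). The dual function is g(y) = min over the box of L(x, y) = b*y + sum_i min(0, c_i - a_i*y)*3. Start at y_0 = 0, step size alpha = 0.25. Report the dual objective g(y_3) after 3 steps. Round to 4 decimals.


Dual ascent for LP: min 13*x1 + 10*x2, 3*x1 + 3*x2 = 17, 0 <= x_i <= 3
Step 1: y^k = 0.0, reduced costs: (13.0, 10.0)
  x^k = (0.0, 0.0), subgradient = b - a^T x = 17.0
  y^{k+1} = 0.0 + 0.25*17.0 = 4.25
Step 2: y^k = 4.25, reduced costs: (0.25, -2.75)
  x^k = (0.0, 3.0), subgradient = b - a^T x = 8.0
  y^{k+1} = 4.25 + 0.25*8.0 = 6.25
Step 3: y^k = 6.25, reduced costs: (-5.75, -8.75)
  x^k = (3.0, 3.0), subgradient = b - a^T x = -1.0
  y^{k+1} = 6.25 + 0.25*-1.0 = 6.0
Dual objective at y_3 = 6.0: reduced costs (-5.0, -8.0), box minimizer x = (3.0, 3.0)
g(y_3) = b*y + (c1 - a1*y)*x1 + (c2 - a2*y)*x2 = 17*6.0 + (-5.0)*3.0 + (-8.0)*3.0 = 102.0 - 15.0 - 24.0 = 63.0


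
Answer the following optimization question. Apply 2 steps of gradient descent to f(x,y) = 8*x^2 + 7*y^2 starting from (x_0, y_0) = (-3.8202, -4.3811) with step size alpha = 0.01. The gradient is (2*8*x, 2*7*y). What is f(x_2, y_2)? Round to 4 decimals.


Gradient descent on f(x,y) = 8*x^2 + 7*y^2.
Starting point: (-3.8202, -4.3811), alpha = 0.01
Step 1: grad_x = 2*8*-3.8202 = -61.1232, grad_y = 2*7*-4.3811 = -61.3354
  x_1 = -3.8202 - 0.01*-61.1232 = -3.209
  y_1 = -4.3811 - 0.01*-61.3354 = -3.7677
Step 2: grad_x = 2*8*-3.209 = -51.3435, grad_y = 2*7*-3.7677 = -52.7484
  x_2 = -3.209 - 0.01*-51.3435 = -2.6955
  y_2 = -3.7677 - 0.01*-52.7484 = -3.2403
f(-2.6955, -3.2403) = 8*(-2.6955)^2 + 7*(-3.2403)^2 = 131.6223


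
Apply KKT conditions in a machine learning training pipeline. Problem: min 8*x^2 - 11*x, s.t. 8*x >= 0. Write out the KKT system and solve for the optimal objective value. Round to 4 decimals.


Step 1: Try lambda = 0 (constraint inactive).
Stationarity: 2*8*x - 11 = 0
x* = 11/(2*8) = 0.6875
Check constraint: 8*0.6875 = 5.5 >= 0 -- satisfied.
Step 2: Compute optimal value.
f(x*) = 8*0.6875^2 - 11*0.6875 = -3.7813


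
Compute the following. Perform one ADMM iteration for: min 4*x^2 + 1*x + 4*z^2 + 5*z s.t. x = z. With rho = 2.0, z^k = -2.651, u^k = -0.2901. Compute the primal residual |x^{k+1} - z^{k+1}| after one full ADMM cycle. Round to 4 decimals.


ADMM iteration with rho = 2.0, z^k = -2.651, u^k = -0.2901
Step 1: x-update.
Minimize 4*x^2 + 1*x + (2.0/2)*(x + 2.651 - 0.2901)^2
FOC: (2*4 + 2.0)*x = -1 + 2.0*(-2.651 + 0.2901)
x^{k+1} = -0.5722
Step 2: z-update.
Minimize 4*z^2 + 5*z + (2.0/2)*(-0.5722 - z - 0.2901)^2
FOC: (2*4 + 2.0)*z = -5 + 2.0*(-0.5722 - 0.2901)
z^{k+1} = -0.6725
Step 3: u-update.
u^{k+1} = -0.2901 - 0.5722 + 0.6725 = -0.1898
Step 4: Primal residual = |-0.5722 + 0.6725| = 0.1003


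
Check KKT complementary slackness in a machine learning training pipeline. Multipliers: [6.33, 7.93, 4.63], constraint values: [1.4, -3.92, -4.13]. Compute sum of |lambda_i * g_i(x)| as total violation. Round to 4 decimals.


KKT complementary slackness check:
lambda_1 * g_1 = 6.33 * 1.4 = 8.862
lambda_2 * g_2 = 7.93 * -3.92 = -31.0856
lambda_3 * g_3 = 4.63 * -4.13 = -19.1219
Total violation = 8.862 + 31.0856 + 19.1219 = 59.0695


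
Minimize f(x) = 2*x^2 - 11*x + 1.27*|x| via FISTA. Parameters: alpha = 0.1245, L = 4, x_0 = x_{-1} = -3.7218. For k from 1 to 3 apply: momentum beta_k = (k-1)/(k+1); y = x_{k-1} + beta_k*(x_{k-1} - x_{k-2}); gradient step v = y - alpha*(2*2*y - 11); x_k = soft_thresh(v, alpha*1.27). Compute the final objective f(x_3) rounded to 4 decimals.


FISTA on f(x) = 2*x^2 - 11*x + 1.27*|x|
L = 4, alpha = 0.1245
Iteration 1: beta = 0.0, y = -3.7218 + 0.0*(-3.7218 + 3.7218) = -3.7218
  grad(y) = -25.8872, v = y - alpha*grad = -0.4988
  prox(v) = soft_thresh(-0.4988, 0.1581) = -0.3407
Iteration 2: beta = 0.3333, y = -0.3407 + 0.3333*(-0.3407 + 3.7218) = 0.7863
  grad(y) = -7.8548, v = y - alpha*grad = 1.7642
  prox(v) = soft_thresh(1.7642, 0.1581) = 1.6061
Iteration 3: beta = 0.5, y = 1.6061 + 0.5*(1.6061 + 0.3407) = 2.5795
  grad(y) = -0.6819, v = y - alpha*grad = 2.6644
  prox(v) = soft_thresh(2.6644, 0.1581) = 2.5063
f(x_3) = 2*2.5063^2 - 11*2.5063 + 1.27*|2.5063| = -11.8232


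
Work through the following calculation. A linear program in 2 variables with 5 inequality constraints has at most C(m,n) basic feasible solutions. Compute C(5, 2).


Each vertex corresponds to some choice of n active constraints out of m, so the number of vertices is at most C(m, n) = m! / (n!(m-n)!).
m = 5, n = 2
Numerator: 5 * 4
Denominator: 2! = 2
C(5, 2) = 10


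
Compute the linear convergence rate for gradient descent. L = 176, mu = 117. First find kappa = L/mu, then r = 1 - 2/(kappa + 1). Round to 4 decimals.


Step 1: Compute the condition number.
kappa = L/mu = 176/117 = 1.5043
Step 2: Compute the convergence rate.
r = 1 - 2/(kappa + 1) = 1 - 2*mu/(L + mu) = (L - mu)/(L + mu) = 59/293 = 0.2014


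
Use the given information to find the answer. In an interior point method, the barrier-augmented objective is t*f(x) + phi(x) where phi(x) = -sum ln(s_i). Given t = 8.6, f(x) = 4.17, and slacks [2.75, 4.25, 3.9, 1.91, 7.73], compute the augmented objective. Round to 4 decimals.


Step 1: Compute log-barrier.
ln values: [1.0116, 1.4469, 1.361, 0.6471, 2.0451]
phi = -(1.0116 + 1.4469 + 1.361 + 0.6471 + 2.0451) = -6.5117
Step 2: Compute augmented objective.
t*f(x) = 8.6*4.17 = 35.862
Total = 35.862 - 6.5117 = 29.3503


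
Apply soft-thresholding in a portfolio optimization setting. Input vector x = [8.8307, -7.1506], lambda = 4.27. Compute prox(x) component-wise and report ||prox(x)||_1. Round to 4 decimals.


Soft-thresholding with lambda = 4.27:
prox(8.8307) = sign(8.8307)*max(|8.8307| - 4.27, 0) = 4.5607
prox(-7.1506) = sign(-7.1506)*max(|-7.1506| - 4.27, 0) = -2.8806
prox(x) = [4.5607, -2.8806]
||prox(x)||_1 = 4.5607 + 2.8806 = 7.4413


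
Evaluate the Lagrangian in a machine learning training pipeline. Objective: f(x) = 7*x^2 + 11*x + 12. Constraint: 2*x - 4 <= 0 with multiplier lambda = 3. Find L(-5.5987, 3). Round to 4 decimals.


Step 1: Evaluate f(x).
f(-5.5987) = 7*(-5.5987)^2 + 11*(-5.5987) + 12 = 169.8324
Step 2: Evaluate g(x).
g(-5.5987) = 2*-5.5987 - 4 = -15.1974
Step 3: Compute Lagrangian.
L = 169.8324 + 3*-15.1974 = 124.2402


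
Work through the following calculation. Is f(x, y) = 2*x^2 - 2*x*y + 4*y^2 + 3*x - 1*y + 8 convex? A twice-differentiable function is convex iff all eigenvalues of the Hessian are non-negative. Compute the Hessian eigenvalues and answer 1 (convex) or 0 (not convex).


The Hessian of f(x,y) = 2*x^2 - 2*x*y + 4*y^2 + 3*x - 1*y + 8 is:
H = [[4, -2], [-2, 8]]
Trace = 4 + 8 = 12
Determinant = 4*8 - (-2)^2 = 28
Discriminant = (12)^2 - 4*28 = 32.0
Eigenvalues: lambda_1 = 3.1716, lambda_2 = 8.8284
The function is convex.

1


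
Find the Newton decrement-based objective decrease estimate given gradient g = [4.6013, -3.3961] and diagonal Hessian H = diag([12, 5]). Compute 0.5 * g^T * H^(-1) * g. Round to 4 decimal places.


Step 1: H is diagonal, so H^(-1) * g = [0.3834, -0.6792].
Step 2: g^T H^(-1) g = sum_i g_i^2 / H_ii
  = (4.6013)^2/12 + (-3.3961)^2/5
  = 1.7643 + 2.3067 = 4.071
Step 3: Objective decrease = 0.5 * g^T H^(-1) g = 2.0355


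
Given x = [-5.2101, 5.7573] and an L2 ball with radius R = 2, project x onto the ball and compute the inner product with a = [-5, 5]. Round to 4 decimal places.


Step 1: Compute ||x|| (intermediates to 6 decimals).
||x|| = sqrt((-5.2101)^2 + 5.7573^2) = 7.764769
Step 2: Project.
Since ||x|| > R, scale = R/||x|| = 2/7.764769 = 0.257574, proj(x) = scale * x
proj(x) = [-1.341986, 1.482931]
Step 3: Dot product.
a^T * proj(x) = -5*(-1.341986) + 5*1.482931 = 14.1246


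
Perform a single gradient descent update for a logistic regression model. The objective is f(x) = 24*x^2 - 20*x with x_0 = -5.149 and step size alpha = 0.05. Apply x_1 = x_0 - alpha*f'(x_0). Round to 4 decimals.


We compute the gradient at x_0 and apply the update.
f'(x) = 48*x - 20
f'(-5.149) = 48*-5.149 - 20 = -267.152
x_1 = -5.149 - 0.05*-267.152 = 8.2086


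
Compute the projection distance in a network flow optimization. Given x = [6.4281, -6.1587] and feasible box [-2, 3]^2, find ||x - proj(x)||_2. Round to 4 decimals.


Project each component onto [-2, 3].
clip(6.4281) = 3.0, clip(-6.1587) = -2.0
Projection = [3.0, -2.0]
Squared diffs: [11.7519, 17.2948]
Distance = sqrt(29.0467) = 5.3895


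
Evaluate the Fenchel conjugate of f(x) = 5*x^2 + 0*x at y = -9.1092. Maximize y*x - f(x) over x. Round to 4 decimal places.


f*(y) = sup_x {y*x - a*x^2 - b*x} = sup_x {(y-b)*x - a*x^2}
FOC: (y - b) - 2a*x = 0 => x* = (y - b)/(2a)
x* = (-9.1092 - 0)/(2*5) = -0.9109
f*(-9.1092) = (y-b)^2/(4a) = (-9.1092 - 0)^2/(4*5)
= 82.9775/20 = 4.1489


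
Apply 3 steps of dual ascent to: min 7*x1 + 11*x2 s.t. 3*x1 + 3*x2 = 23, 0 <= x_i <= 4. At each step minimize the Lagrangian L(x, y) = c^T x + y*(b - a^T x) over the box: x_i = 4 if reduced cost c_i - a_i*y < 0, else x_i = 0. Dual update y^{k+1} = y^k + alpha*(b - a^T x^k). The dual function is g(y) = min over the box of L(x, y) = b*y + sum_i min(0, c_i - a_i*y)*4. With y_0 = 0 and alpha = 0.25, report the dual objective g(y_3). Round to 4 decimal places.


Dual ascent for LP: min 7*x1 + 11*x2, 3*x1 + 3*x2 = 23, 0 <= x_i <= 4
Step 1: y^k = 0.0, reduced costs: (7.0, 11.0)
  x^k = (0.0, 0.0), subgradient = b - a^T x = 23.0
  y^{k+1} = 0.0 + 0.25*23.0 = 5.75
Step 2: y^k = 5.75, reduced costs: (-10.25, -6.25)
  x^k = (4.0, 4.0), subgradient = b - a^T x = -1.0
  y^{k+1} = 5.75 + 0.25*-1.0 = 5.5
Step 3: y^k = 5.5, reduced costs: (-9.5, -5.5)
  x^k = (4.0, 4.0), subgradient = b - a^T x = -1.0
  y^{k+1} = 5.5 + 0.25*-1.0 = 5.25
Dual objective at y_3 = 5.25: reduced costs (-8.75, -4.75), box minimizer x = (4.0, 4.0)
g(y_3) = b*y + (c1 - a1*y)*x1 + (c2 - a2*y)*x2 = 23*5.25 + (-8.75)*4.0 + (-4.75)*4.0 = 120.75 - 35.0 - 19.0 = 66.75


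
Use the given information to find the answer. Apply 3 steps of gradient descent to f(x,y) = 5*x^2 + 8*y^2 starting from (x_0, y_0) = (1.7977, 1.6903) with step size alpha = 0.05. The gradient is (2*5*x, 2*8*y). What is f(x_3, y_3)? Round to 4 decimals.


Gradient descent on f(x,y) = 5*x^2 + 8*y^2.
Starting point: (1.7977, 1.6903), alpha = 0.05
Step 1: grad_x = 2*5*1.7977 = 17.977, grad_y = 2*8*1.6903 = 27.0448
  x_1 = 1.7977 - 0.05*17.977 = 0.8989
  y_1 = 1.6903 - 0.05*27.0448 = 0.3381
Step 2: grad_x = 2*5*0.8989 = 8.9885, grad_y = 2*8*0.3381 = 5.409
  x_2 = 0.8989 - 0.05*8.9885 = 0.4494
  y_2 = 0.3381 - 0.05*5.409 = 0.0676
Step 3: grad_x = 2*5*0.4494 = 4.4943, grad_y = 2*8*0.0676 = 1.0818
  x_3 = 0.4494 - 0.05*4.4943 = 0.2247
  y_3 = 0.0676 - 0.05*1.0818 = 0.0135
f(0.2247, 0.0135) = 5*0.2247^2 + 8*0.0135^2 = 0.2539


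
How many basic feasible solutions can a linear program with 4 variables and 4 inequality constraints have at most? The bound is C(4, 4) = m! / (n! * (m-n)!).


Each vertex corresponds to some choice of n active constraints out of m, so the number of vertices is at most C(m, n) = m! / (n!(m-n)!).
m = 4, n = 4
Numerator: 4 * 3 * 2 * 1
Denominator: 4! = 24
C(4, 4) = 1


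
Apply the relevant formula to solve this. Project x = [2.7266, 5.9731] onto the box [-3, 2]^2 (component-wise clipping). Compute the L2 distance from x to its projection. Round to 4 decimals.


Project each component onto [-3, 2].
clip(2.7266) = 2.0, clip(5.9731) = 2.0
Projection = [2.0, 2.0]
Squared diffs: [0.5279, 15.7855]
Distance = sqrt(16.3134) = 4.039


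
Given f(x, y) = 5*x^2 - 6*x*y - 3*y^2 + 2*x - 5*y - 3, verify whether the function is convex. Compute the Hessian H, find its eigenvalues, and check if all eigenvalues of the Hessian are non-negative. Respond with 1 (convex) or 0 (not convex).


The Hessian of f(x,y) = 5*x^2 - 6*x*y - 3*y^2 + 2*x - 5*y - 3 is:
H = [[10, -6], [-6, -6]]
Trace = 10 - 6 = 4
Determinant = 10*-6 - (-6)^2 = -96
Discriminant = (4)^2 - 4*-96 = 400.0
Eigenvalues: lambda_1 = -8.0, lambda_2 = 12.0
The function is not convex.

0


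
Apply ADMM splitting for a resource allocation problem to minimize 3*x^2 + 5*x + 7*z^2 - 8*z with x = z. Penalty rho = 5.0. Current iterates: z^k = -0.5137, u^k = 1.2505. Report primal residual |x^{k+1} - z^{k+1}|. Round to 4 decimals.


ADMM iteration with rho = 5.0, z^k = -0.5137, u^k = 1.2505
Step 1: x-update.
Minimize 3*x^2 + 5*x + (5.0/2)*(x + 0.5137 + 1.2505)^2
FOC: (2*3 + 5.0)*x = -5 + 5.0*(-0.5137 - 1.2505)
x^{k+1} = -1.2565
Step 2: z-update.
Minimize 7*z^2 - 8*z + (5.0/2)*(-1.2565 - z + 1.2505)^2
FOC: (2*7 + 5.0)*z = 8 + 5.0*(-1.2565 + 1.2505)
z^{k+1} = 0.4195
Step 3: u-update.
u^{k+1} = 1.2505 - 1.2565 - 0.4195 = -0.4254
Step 4: Primal residual = |-1.2565 - 0.4195| = 1.6759


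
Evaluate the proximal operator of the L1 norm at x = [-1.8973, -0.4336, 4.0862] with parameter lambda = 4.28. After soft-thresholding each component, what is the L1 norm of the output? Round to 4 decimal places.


Soft-thresholding with lambda = 4.28:
prox(-1.8973) = sign(-1.8973)*max(|-1.8973| - 4.28, 0) = 0.0
prox(-0.4336) = sign(-0.4336)*max(|-0.4336| - 4.28, 0) = 0.0
prox(4.0862) = sign(4.0862)*max(|4.0862| - 4.28, 0) = 0.0
prox(x) = [0.0, 0.0, 0.0]
||prox(x)||_1 = 0.0 + 0.0 + 0.0 = 0.0


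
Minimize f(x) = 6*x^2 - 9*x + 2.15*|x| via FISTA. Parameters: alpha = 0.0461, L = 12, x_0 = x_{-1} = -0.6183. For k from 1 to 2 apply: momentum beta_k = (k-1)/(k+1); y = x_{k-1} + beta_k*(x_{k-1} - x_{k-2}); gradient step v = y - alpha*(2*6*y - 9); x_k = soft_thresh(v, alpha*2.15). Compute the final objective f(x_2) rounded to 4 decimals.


FISTA on f(x) = 6*x^2 - 9*x + 2.15*|x|
L = 12, alpha = 0.0461
Iteration 1: beta = 0.0, y = -0.6183 + 0.0*(-0.6183 + 0.6183) = -0.6183
  grad(y) = -16.4196, v = y - alpha*grad = 0.1386
  prox(v) = soft_thresh(0.1386, 0.0991) = 0.0395
Iteration 2: beta = 0.3333, y = 0.0395 + 0.3333*(0.0395 + 0.6183) = 0.2588
  grad(y) = -5.8943, v = y - alpha*grad = 0.5305
  prox(v) = soft_thresh(0.5305, 0.0991) = 0.4314
f(x_2) = 6*0.4314^2 - 9*0.4314 + 2.15*|0.4314| = -1.8385


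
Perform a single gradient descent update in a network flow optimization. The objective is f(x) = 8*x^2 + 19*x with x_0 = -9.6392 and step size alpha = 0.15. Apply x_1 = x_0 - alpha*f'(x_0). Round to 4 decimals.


We compute the gradient at x_0 and apply the update.
f'(x) = 16*x + 19
f'(-9.6392) = 16*-9.6392 + 19 = -135.2272
x_1 = -9.6392 - 0.15*-135.2272 = 10.6449


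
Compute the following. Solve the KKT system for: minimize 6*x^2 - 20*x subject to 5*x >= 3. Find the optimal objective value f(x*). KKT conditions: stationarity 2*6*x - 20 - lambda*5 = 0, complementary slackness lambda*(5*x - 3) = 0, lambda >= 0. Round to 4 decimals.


Step 1: Try lambda = 0 (constraint inactive).
Stationarity: 2*6*x - 20 = 0
x* = 20/(2*6) = 5/3 = 1.6667 (rounded; the exact value 5/3 is used below)
Check constraint: 5*1.6667 = 8.3335 >= 3 -- satisfied.
Step 2: Compute optimal value.
f(x*) = 6*(5/3)^2 - 20*(5/3) = -16.6667


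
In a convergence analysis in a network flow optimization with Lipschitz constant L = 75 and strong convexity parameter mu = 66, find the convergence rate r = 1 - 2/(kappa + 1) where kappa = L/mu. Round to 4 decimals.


Step 1: Compute the condition number.
kappa = L/mu = 75/66 = 1.1364
Step 2: Compute the convergence rate.
r = 1 - 2/(kappa + 1) = 1 - 2*mu/(L + mu) = (L - mu)/(L + mu) = 9/141 = 0.0638


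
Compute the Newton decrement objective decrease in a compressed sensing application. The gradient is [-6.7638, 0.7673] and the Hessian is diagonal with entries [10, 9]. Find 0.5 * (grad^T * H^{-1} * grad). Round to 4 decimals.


Step 1: H is diagonal, so H^(-1) * g = [-0.6764, 0.0853].
Step 2: g^T H^(-1) g = sum_i g_i^2 / H_ii
  = (-6.7638)^2/10 + (0.7673)^2/9
  = 4.5749 + 0.0654 = 4.6403
Step 3: Objective decrease = 0.5 * g^T H^(-1) g = 2.3202


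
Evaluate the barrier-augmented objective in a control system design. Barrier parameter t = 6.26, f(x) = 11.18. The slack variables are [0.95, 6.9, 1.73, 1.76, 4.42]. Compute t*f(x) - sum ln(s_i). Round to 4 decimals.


Step 1: Compute log-barrier.
ln values: [-0.0513, 1.9315, 0.5481, 0.5653, 1.4861]
phi = -(-0.0513 + 1.9315 + 0.5481 + 0.5653 + 1.4861) = -4.4798
Step 2: Compute augmented objective.
t*f(x) = 6.26*11.18 = 69.9868
Total = 69.9868 - 4.4798 = 65.507


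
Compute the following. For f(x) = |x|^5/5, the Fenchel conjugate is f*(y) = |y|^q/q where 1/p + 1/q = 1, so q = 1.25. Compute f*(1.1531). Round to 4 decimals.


The conjugate exponent q satisfies 1/p + 1/q = 1.
p = 5, so q = 5/(5 - 1) = 1.25
|y|^q = 1.1531^1.25 = 1.1949
f*(1.1531) = 1.1949 / 1.25 = 0.9559


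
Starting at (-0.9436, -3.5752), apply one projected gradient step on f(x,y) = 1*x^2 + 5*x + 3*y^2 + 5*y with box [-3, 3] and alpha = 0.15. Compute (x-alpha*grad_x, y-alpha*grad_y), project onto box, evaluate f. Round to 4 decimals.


Step 1: Compute gradient at (-0.9436, -3.5752).
grad_x = 2*1*-0.9436 + 5 = 3.1128
grad_y = 2*3*-3.5752 + 5 = -16.4512
Step 2: Gradient step.
x_raw = -0.9436 - 0.15*3.1128 = -1.4105
y_raw = -3.5752 - 0.15*-16.4512 = -1.1075
Step 3: Project onto [-3, 3].
x_proj = clip(-1.4105) = -1.4105
y_proj = clip(-1.1075) = -1.1075
Step 4: Evaluate f.
f(-1.4105, -1.1075) = -6.9208


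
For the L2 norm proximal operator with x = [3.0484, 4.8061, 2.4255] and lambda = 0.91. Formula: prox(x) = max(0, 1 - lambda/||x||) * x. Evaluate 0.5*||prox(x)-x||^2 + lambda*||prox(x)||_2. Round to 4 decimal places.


Step 1: Compute ||x||.
||x|| = 6.1866
Step 2: Compute scaling factor.
scale = max(0, 1 - 0.91/6.1866) = 0.8529
Step 3: prox(x) = [2.6, 4.0992, 2.0687]
||prox(x)|| = 5.2766
Step 4: Proximal objective.
0.5*||prox-x||^2 = 0.4141
lambda*||prox|| = 4.8017
Total = 5.2158


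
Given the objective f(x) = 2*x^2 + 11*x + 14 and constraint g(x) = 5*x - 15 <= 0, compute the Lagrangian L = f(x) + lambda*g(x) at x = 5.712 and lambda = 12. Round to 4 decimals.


Step 1: Evaluate f(x).
f(5.712) = 2*5.712^2 + 11*5.712 + 14 = 142.0859
Step 2: Evaluate g(x).
g(5.712) = 5*5.712 - 15 = 13.56
Step 3: Compute Lagrangian.
L = 142.0859 + 12*13.56 = 304.8059


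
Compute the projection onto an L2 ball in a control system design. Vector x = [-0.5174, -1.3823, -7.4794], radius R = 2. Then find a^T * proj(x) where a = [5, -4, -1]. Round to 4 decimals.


Step 1: Compute ||x|| (intermediates to 6 decimals).
||x|| = sqrt((-0.5174)^2 + (-1.3823)^2 + (-7.4794)^2) = 7.62364
Step 2: Project.
Since ||x|| > R, scale = R/||x|| = 2/7.62364 = 0.262342, proj(x) = scale * x
proj(x) = [-0.135736, -0.362635, -1.962161]
Step 3: Dot product.
a^T * proj(x) = 5*(-0.135736) - 4*(-0.362635) - 1*(-1.962161) = 2.734


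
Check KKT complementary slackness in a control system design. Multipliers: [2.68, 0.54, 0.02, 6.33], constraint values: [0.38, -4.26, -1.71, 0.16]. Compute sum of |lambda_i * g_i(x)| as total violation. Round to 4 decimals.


KKT complementary slackness check:
lambda_1 * g_1 = 2.68 * 0.38 = 1.0184
lambda_2 * g_2 = 0.54 * -4.26 = -2.3004
lambda_3 * g_3 = 0.02 * -1.71 = -0.0342
lambda_4 * g_4 = 6.33 * 0.16 = 1.0128
Total violation = 1.0184 + 2.3004 + 0.0342 + 1.0128 = 4.3658


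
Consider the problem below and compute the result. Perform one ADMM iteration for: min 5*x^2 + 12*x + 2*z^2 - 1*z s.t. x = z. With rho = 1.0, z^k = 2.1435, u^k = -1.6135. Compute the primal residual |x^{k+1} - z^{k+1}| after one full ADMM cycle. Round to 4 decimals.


ADMM iteration with rho = 1.0, z^k = 2.1435, u^k = -1.6135
Step 1: x-update.
Minimize 5*x^2 + 12*x + (1.0/2)*(x - 2.1435 - 1.6135)^2
FOC: (2*5 + 1.0)*x = -12 + 1.0*(2.1435 + 1.6135)
x^{k+1} = -0.7494
Step 2: z-update.
Minimize 2*z^2 - 1*z + (1.0/2)*(-0.7494 - z - 1.6135)^2
FOC: (2*2 + 1.0)*z = 1 + 1.0*(-0.7494 - 1.6135)
z^{k+1} = -0.2726
Step 3: u-update.
u^{k+1} = -1.6135 - 0.7494 + 0.2726 = -2.0903
Step 4: Primal residual = |-0.7494 + 0.2726| = 0.4768


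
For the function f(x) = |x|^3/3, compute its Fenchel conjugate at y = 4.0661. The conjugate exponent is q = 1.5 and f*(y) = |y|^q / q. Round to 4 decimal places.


The conjugate exponent q satisfies 1/p + 1/q = 1.
p = 3, so q = 3/(3 - 1) = 1.5
|y|^q = 4.0661^1.5 = 8.1991
f*(4.0661) = 8.1991 / 1.5 = 5.4661


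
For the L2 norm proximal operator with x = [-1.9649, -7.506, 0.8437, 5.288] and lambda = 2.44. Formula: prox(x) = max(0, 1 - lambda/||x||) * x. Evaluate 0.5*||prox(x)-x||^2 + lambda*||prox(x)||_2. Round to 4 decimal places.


Step 1: Compute ||x||.
||x|| = 9.4274
Step 2: Compute scaling factor.
scale = max(0, 1 - 2.44/9.4274) = 0.7412
Step 3: prox(x) = [-1.4563, -5.5633, 0.6253, 3.9194]
||prox(x)|| = 6.9874
Step 4: Proximal objective.
0.5*||prox-x||^2 = 2.9768
lambda*||prox|| = 17.0493
Total = 20.026


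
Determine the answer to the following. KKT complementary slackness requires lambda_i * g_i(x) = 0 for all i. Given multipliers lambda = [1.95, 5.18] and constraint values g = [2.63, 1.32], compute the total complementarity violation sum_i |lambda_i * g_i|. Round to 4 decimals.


KKT complementary slackness check:
lambda_1 * g_1 = 1.95 * 2.63 = 5.1285
lambda_2 * g_2 = 5.18 * 1.32 = 6.8376
Total violation = 5.1285 + 6.8376 = 11.9661


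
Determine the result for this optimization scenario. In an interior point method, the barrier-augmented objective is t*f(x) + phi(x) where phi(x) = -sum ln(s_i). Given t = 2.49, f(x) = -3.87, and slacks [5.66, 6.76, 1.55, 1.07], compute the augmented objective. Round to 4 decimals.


Step 1: Compute log-barrier.
ln values: [1.7334, 1.911, 0.4383, 0.0677]
phi = -(1.7334 + 1.911 + 0.4383 + 0.0677) = -4.1504
Step 2: Compute augmented objective.
t*f(x) = 2.49*-3.87 = -9.6363
Total = -9.6363 - 4.1504 = -13.7867


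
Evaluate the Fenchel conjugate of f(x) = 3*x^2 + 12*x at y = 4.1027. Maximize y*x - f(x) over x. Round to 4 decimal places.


f*(y) = sup_x {y*x - a*x^2 - b*x} = sup_x {(y-b)*x - a*x^2}
FOC: (y - b) - 2a*x = 0 => x* = (y - b)/(2a)
x* = (4.1027 - 12)/(2*3) = -1.3162
f*(4.1027) = (y-b)^2/(4a) = (4.1027 - 12)^2/(4*3)
= 62.3673/12 = 5.1973


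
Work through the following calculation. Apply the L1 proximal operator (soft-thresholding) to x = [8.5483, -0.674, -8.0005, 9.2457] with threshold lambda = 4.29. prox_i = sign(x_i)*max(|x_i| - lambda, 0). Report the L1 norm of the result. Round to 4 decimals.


Soft-thresholding with lambda = 4.29:
prox(8.5483) = sign(8.5483)*max(|8.5483| - 4.29, 0) = 4.2583
prox(-0.674) = sign(-0.674)*max(|-0.674| - 4.29, 0) = 0.0
prox(-8.0005) = sign(-8.0005)*max(|-8.0005| - 4.29, 0) = -3.7105
prox(9.2457) = sign(9.2457)*max(|9.2457| - 4.29, 0) = 4.9557
prox(x) = [4.2583, 0.0, -3.7105, 4.9557]
||prox(x)||_1 = 4.2583 + 0.0 + 3.7105 + 4.9557 = 12.9245


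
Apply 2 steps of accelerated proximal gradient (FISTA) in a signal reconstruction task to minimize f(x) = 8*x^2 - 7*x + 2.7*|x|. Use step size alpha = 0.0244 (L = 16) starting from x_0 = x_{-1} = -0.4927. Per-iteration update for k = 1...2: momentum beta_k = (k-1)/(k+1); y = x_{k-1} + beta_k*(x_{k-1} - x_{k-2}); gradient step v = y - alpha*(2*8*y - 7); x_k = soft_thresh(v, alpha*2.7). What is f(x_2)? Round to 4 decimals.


FISTA on f(x) = 8*x^2 - 7*x + 2.7*|x|
L = 16, alpha = 0.0244
Iteration 1: beta = 0.0, y = -0.4927 + 0.0*(-0.4927 + 0.4927) = -0.4927
  grad(y) = -14.8832, v = y - alpha*grad = -0.1295
  prox(v) = soft_thresh(-0.1295, 0.0659) = -0.0637
Iteration 2: beta = 0.3333, y = -0.0637 + 0.3333*(-0.0637 + 0.4927) = 0.0793
  grad(y) = -5.7306, v = y - alpha*grad = 0.2192
  prox(v) = soft_thresh(0.2192, 0.0659) = 0.1533
f(x_2) = 8*0.1533^2 - 7*0.1533 + 2.7*|0.1533| = -0.4712


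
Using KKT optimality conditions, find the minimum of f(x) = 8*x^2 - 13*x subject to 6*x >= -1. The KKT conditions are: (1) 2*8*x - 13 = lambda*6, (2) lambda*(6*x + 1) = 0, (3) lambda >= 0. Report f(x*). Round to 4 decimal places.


Step 1: Try lambda = 0 (constraint inactive).
Stationarity: 2*8*x - 13 = 0
x* = 13/(2*8) = 0.8125
Check constraint: 6*0.8125 = 4.875 >= -1 -- satisfied.
Step 2: Compute optimal value.
f(x*) = 8*0.8125^2 - 13*0.8125 = -5.2813


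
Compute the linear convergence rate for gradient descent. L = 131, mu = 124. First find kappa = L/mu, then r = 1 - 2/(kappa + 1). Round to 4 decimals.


Step 1: Compute the condition number.
kappa = L/mu = 131/124 = 1.0565
Step 2: Compute the convergence rate.
r = 1 - 2/(kappa + 1) = 1 - 2*mu/(L + mu) = (L - mu)/(L + mu) = 7/255 = 0.0275


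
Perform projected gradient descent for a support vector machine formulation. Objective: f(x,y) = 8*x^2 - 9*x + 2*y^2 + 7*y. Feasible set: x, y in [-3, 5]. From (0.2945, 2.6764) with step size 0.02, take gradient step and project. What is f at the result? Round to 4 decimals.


Step 1: Compute gradient at (0.2945, 2.6764).
grad_x = 2*8*0.2945 - 9 = -4.288
grad_y = 2*2*2.6764 + 7 = 17.7056
Step 2: Gradient step.
x_raw = 0.2945 - 0.02*-4.288 = 0.3803
y_raw = 2.6764 - 0.02*17.7056 = 2.3223
Step 3: Project onto [-3, 5].
x_proj = clip(0.3803) = 0.3803
y_proj = clip(2.3223) = 2.3223
Step 4: Evaluate f.
f(0.3803, 2.3223) = 24.7765


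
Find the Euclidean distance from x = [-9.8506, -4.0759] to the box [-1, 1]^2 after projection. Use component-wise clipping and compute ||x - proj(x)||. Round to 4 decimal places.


Project each component onto [-1, 1].
clip(-9.8506) = -1.0, clip(-4.0759) = -1.0
Projection = [-1.0, -1.0]
Squared diffs: [78.3331, 9.4612]
Distance = sqrt(87.7943) = 9.3699


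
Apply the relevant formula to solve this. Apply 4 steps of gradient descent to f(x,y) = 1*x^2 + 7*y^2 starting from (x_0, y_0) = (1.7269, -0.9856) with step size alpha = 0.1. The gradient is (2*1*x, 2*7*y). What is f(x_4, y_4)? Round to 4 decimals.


Gradient descent on f(x,y) = 1*x^2 + 7*y^2.
Starting point: (1.7269, -0.9856), alpha = 0.1
Step 1: grad_x = 2*1*1.7269 = 3.4538, grad_y = 2*7*-0.9856 = -13.7984
  x_1 = 1.7269 - 0.1*3.4538 = 1.3815
  y_1 = -0.9856 - 0.1*-13.7984 = 0.3942
Step 2: grad_x = 2*1*1.3815 = 2.763, grad_y = 2*7*0.3942 = 5.5194
  x_2 = 1.3815 - 0.1*2.763 = 1.1052
  y_2 = 0.3942 - 0.1*5.5194 = -0.1577
Step 3: grad_x = 2*1*1.1052 = 2.2104, grad_y = 2*7*-0.1577 = -2.2077
  x_3 = 1.1052 - 0.1*2.2104 = 0.8842
  y_3 = -0.1577 - 0.1*-2.2077 = 0.0631
Step 4: grad_x = 2*1*0.8842 = 1.7683, grad_y = 2*7*0.0631 = 0.8831
  x_4 = 0.8842 - 0.1*1.7683 = 0.7073
  y_4 = 0.0631 - 0.1*0.8831 = -0.0252
f(0.7073, -0.0252) = 1*0.7073^2 + 7*(-0.0252)^2 = 0.5048


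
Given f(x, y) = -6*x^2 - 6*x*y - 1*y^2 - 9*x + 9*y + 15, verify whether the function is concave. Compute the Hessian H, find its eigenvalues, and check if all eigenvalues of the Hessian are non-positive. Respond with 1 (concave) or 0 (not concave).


The Hessian of f(x,y) = -6*x^2 - 6*x*y - 1*y^2 - 9*x + 9*y + 15 is:
H = [[-12, -6], [-6, -2]]
Trace = -12 - 2 = -14
Determinant = -12*-2 - (-6)^2 = -12
Discriminant = (-14)^2 - 4*-12 = 244.0
Eigenvalues: lambda_1 = -14.8102, lambda_2 = 0.8102
The function is not concave.

0


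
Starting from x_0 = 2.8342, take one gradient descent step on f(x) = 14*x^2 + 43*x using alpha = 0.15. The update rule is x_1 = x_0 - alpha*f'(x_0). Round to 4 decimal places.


We compute the gradient at x_0 and apply the update.
f'(x) = 28*x + 43
f'(2.8342) = 28*2.8342 + 43 = 122.3576
x_1 = 2.8342 - 0.15*122.3576 = -15.5194


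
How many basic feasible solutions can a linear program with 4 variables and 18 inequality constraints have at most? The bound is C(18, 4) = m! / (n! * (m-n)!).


Each vertex corresponds to some choice of n active constraints out of m, so the number of vertices is at most C(m, n) = m! / (n!(m-n)!).
m = 18, n = 4
Numerator: 18 * 17 * 16 * 15
Denominator: 4! = 24
C(18, 4) = 3060


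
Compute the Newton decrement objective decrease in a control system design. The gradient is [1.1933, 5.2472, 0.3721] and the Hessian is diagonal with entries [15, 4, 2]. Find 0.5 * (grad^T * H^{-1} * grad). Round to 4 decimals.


Step 1: H is diagonal, so H^(-1) * g = [0.0796, 1.3118, 0.1861].
Step 2: g^T H^(-1) g = sum_i g_i^2 / H_ii
  = (1.1933)^2/15 + (5.2472)^2/4 + (0.3721)^2/2
  = 0.0949 + 6.8833 + 0.0692 = 7.0474
Step 3: Objective decrease = 0.5 * g^T H^(-1) g = 3.5237


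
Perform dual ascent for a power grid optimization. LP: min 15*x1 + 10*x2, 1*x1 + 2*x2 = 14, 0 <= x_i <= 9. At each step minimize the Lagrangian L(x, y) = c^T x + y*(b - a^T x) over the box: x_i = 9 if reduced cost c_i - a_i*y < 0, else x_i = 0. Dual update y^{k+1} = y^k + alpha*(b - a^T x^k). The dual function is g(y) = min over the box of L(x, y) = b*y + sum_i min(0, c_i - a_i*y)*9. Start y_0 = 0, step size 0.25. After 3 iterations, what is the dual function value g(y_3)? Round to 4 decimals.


Dual ascent for LP: min 15*x1 + 10*x2, 1*x1 + 2*x2 = 14, 0 <= x_i <= 9
Step 1: y^k = 0.0, reduced costs: (15.0, 10.0)
  x^k = (0.0, 0.0), subgradient = b - a^T x = 14.0
  y^{k+1} = 0.0 + 0.25*14.0 = 3.5
Step 2: y^k = 3.5, reduced costs: (11.5, 3.0)
  x^k = (0.0, 0.0), subgradient = b - a^T x = 14.0
  y^{k+1} = 3.5 + 0.25*14.0 = 7.0
Step 3: y^k = 7.0, reduced costs: (8.0, -4.0)
  x^k = (0.0, 9.0), subgradient = b - a^T x = -4.0
  y^{k+1} = 7.0 + 0.25*-4.0 = 6.0
Dual objective at y_3 = 6.0: reduced costs (9.0, -2.0), box minimizer x = (0.0, 9.0)
g(y_3) = b*y + (c1 - a1*y)*x1 + (c2 - a2*y)*x2 = 14*6.0 + 9.0*0.0 + (-2.0)*9.0 = 84.0 + 0.0 - 18.0 = 66.0


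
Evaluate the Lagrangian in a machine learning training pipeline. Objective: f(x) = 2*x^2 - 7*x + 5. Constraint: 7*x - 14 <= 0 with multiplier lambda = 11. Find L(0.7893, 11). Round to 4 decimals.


Step 1: Evaluate f(x).
f(0.7893) = 2*0.7893^2 - 7*0.7893 + 5 = 0.7209
Step 2: Evaluate g(x).
g(0.7893) = 7*0.7893 - 14 = -8.4749
Step 3: Compute Lagrangian.
L = 0.7209 + 11*-8.4749 = -92.503


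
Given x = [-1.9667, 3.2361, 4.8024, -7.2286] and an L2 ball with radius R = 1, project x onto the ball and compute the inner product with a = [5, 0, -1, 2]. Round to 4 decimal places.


Step 1: Compute ||x|| (intermediates to 6 decimals).
||x|| = sqrt((-1.9667)^2 + 3.2361^2 + 4.8024^2 + (-7.2286)^2) = 9.468683
Step 2: Project.
Since ||x|| > R, scale = R/||x|| = 1/9.468683 = 0.105611, proj(x) = scale * x
proj(x) = [-0.207705, 0.341768, 0.507186, -0.76342]
Step 3: Dot product.
a^T * proj(x) = 5*(-0.207705) + 0*0.341768 - 1*0.507186 + 2*(-0.76342) = -3.0726


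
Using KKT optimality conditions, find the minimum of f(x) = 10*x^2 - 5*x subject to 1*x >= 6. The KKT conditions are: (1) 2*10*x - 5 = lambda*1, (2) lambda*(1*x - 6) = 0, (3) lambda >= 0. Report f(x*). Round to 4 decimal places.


Step 1: Try lambda = 0 (constraint inactive).
x_unc = 5/(2*10) = 0.25
Check: 1*0.25 = 0.25 < 6 -- violated!
Step 2: Constraint must be active: 1*x = 6
x* = 6/1 = 6.0
lambda = (2*10*6.0 - 5)/1 = 115.0
Step 3: Compute optimal value.
f(x*) = 10*6.0^2 - 5*6.0 = 330.0


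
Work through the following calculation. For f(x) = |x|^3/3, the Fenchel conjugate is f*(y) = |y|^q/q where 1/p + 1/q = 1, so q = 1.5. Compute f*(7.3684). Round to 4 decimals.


The conjugate exponent q satisfies 1/p + 1/q = 1.
p = 3, so q = 3/(3 - 1) = 1.5
|y|^q = 7.3684^1.5 = 20.0014
f*(7.3684) = 20.0014 / 1.5 = 13.3342


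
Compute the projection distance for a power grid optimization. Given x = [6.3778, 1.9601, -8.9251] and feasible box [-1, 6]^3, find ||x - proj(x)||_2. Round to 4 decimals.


Project each component onto [-1, 6].
clip(6.3778) = 6.0, clip(1.9601) = 1.9601, clip(-8.9251) = -1.0
Projection = [6.0, 1.9601, -1.0]
Squared diffs: [0.1427, 0.0, 62.8072]
Distance = sqrt(62.9499) = 7.9341


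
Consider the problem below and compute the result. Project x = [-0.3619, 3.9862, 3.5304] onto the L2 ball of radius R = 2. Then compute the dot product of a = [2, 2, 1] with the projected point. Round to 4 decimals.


Step 1: Compute ||x|| (intermediates to 6 decimals).
||x|| = sqrt((-0.3619)^2 + 3.9862^2 + 3.5304^2) = 5.337086
Step 2: Project.
Since ||x|| > R, scale = R/||x|| = 2/5.337086 = 0.374736, proj(x) = scale * x
proj(x) = [-0.135617, 1.493773, 1.322968]
Step 3: Dot product.
a^T * proj(x) = 2*(-0.135617) + 2*1.493773 + 1*1.322968 = 4.0393


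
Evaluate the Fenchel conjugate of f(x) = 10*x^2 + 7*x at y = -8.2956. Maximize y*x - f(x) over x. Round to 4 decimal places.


f*(y) = sup_x {y*x - a*x^2 - b*x} = sup_x {(y-b)*x - a*x^2}
FOC: (y - b) - 2a*x = 0 => x* = (y - b)/(2a)
x* = (-8.2956 - 7)/(2*10) = -0.7648
f*(-8.2956) = (y-b)^2/(4a) = (-8.2956 - 7)^2/(4*10)
= 233.9554/40 = 5.8489


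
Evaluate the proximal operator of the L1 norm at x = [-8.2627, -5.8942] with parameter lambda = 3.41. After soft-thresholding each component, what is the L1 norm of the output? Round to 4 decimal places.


Soft-thresholding with lambda = 3.41:
prox(-8.2627) = sign(-8.2627)*max(|-8.2627| - 3.41, 0) = -4.8527
prox(-5.8942) = sign(-5.8942)*max(|-5.8942| - 3.41, 0) = -2.4842
prox(x) = [-4.8527, -2.4842]
||prox(x)||_1 = 4.8527 + 2.4842 = 7.3369


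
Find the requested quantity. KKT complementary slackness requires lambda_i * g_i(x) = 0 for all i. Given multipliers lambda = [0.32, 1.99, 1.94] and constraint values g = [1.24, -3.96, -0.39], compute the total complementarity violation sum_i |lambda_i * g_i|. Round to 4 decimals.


KKT complementary slackness check:
lambda_1 * g_1 = 0.32 * 1.24 = 0.3968
lambda_2 * g_2 = 1.99 * -3.96 = -7.8804
lambda_3 * g_3 = 1.94 * -0.39 = -0.7566
Total violation = 0.3968 + 7.8804 + 0.7566 = 9.0338


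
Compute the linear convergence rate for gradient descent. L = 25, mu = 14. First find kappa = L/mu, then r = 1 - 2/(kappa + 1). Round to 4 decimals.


Step 1: Compute the condition number.
kappa = L/mu = 25/14 = 1.7857
Step 2: Compute the convergence rate.
r = 1 - 2/(kappa + 1) = 1 - 2*mu/(L + mu) = (L - mu)/(L + mu) = 11/39 = 0.2821


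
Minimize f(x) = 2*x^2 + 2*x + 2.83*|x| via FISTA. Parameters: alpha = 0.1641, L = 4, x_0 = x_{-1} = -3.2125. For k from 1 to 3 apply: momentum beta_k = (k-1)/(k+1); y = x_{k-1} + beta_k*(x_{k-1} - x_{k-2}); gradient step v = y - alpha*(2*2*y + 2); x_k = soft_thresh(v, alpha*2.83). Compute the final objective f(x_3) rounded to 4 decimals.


FISTA on f(x) = 2*x^2 + 2*x + 2.83*|x|
L = 4, alpha = 0.1641
Iteration 1: beta = 0.0, y = -3.2125 + 0.0*(-3.2125 + 3.2125) = -3.2125
  grad(y) = -10.85, v = y - alpha*grad = -1.432
  prox(v) = soft_thresh(-1.432, 0.4644) = -0.9676
Iteration 2: beta = 0.3333, y = -0.9676 + 0.3333*(-0.9676 + 3.2125) = -0.2193
  grad(y) = 1.1227, v = y - alpha*grad = -0.4036
  prox(v) = soft_thresh(-0.4036, 0.4644) = 0.0
Iteration 3: beta = 0.5, y = 0.0 + 0.5*(0.0 + 0.9676) = 0.4838
  grad(y) = 3.9352, v = y - alpha*grad = -0.162
  prox(v) = soft_thresh(-0.162, 0.4644) = 0.0
f(x_3) = 2*0.0^2 + 2*0.0 + 2.83*|0.0| = 0.0


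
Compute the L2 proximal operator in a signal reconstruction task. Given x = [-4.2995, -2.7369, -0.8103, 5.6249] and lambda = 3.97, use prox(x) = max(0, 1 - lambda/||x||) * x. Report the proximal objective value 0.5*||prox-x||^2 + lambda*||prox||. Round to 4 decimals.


Step 1: Compute ||x||.
||x|| = 7.6336
Step 2: Compute scaling factor.
scale = max(0, 1 - 3.97/7.6336) = 0.4799
Step 3: prox(x) = [-2.0635, -1.3135, -0.3889, 2.6996]
||prox(x)|| = 3.6636
Step 4: Proximal objective.
0.5*||prox-x||^2 = 7.8805
lambda*||prox|| = 14.5445
Total = 22.4251
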